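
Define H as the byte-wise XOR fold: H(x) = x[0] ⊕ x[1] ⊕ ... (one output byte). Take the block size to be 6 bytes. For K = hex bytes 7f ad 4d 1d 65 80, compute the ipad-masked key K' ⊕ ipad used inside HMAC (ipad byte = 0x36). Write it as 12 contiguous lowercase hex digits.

Key hex bytes 7f ad 4d 1d 65 80 is exactly B = 6 bytes: K' = 7f ad 4d 1d 65 80.
XOR each byte with 0x36: 7f⊕36=49, ad⊕36=9b, 4d⊕36=7b, 1d⊕36=2b, 65⊕36=53, 80⊕36=b6.

499b7b2b53b6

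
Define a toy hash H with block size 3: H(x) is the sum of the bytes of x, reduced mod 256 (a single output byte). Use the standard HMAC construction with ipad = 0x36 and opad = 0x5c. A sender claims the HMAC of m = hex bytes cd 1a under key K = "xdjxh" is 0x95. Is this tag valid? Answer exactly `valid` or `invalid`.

valid

Key "xdjxh" = 78 64 6a 78 68 is 5 bytes > B = 3, so hash it first: H(key) = 26, then zero-pad to 3 bytes: K' = 26 00 00.
K' ⊕ ipad = 10 36 36; K' ⊕ opad = 7a 5c 5c.
Inner hash: sum = 16+54+54+205+26 = 355; mod 256 = 99 → 63.
Outer hash (recomputed tag): sum = 122+92+92+99 = 405; mod 256 = 149 → 95.
Recomputed tag = 95; claimed = 95 → match.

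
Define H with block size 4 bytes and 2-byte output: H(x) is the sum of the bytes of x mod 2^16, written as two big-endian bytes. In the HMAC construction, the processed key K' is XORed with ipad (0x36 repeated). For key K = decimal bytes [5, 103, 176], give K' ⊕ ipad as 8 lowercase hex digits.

Key decimal bytes [5, 103, 176] = 05 67 b0 is 3 bytes ≤ B = 4; zero-pad to 4 bytes: K' = 05 67 b0 00.
XOR each byte with 0x36: 05⊕36=33, 67⊕36=51, b0⊕36=86, 00⊕36=36.

33518636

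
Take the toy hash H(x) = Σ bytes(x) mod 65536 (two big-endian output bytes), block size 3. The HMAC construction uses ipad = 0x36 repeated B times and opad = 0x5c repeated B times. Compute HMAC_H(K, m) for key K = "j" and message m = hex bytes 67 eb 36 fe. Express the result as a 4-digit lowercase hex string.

013f

Key "j" = 6a is 1 byte ≤ B = 3; zero-pad to 3 bytes: K' = 6a 00 00.
K' ⊕ ipad = 5c 36 36.  K' ⊕ opad = 36 5c 5c.
Inner input = (K'⊕ipad) ∥ m = 5c 36 36 ∥ 67 eb 36 fe.
Inner hash: sum = 92+54+54+103+235+54+254 = 846 → 03 4e.
Outer input = (K'⊕opad) ∥ inner = 36 5c 5c ∥ 03 4e.
Outer hash (tag): sum = 54+92+92+3+78 = 319 → 01 3f.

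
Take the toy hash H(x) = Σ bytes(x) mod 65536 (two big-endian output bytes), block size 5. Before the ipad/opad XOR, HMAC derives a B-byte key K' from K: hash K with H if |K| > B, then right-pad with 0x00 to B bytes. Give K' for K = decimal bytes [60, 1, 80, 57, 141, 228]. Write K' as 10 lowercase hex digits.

0237000000

|K| = 6 > B = 5, so first hash the key.
H(K): sum = 60+1+80+57+141+228 = 567 → 02 37.
Zero-pad H(K) = 02 37 to 5 bytes: K' = 02 37 00 00 00.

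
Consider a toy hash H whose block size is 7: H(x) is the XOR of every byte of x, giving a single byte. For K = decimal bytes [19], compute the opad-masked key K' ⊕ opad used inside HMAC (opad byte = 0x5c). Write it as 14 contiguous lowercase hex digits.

4f5c5c5c5c5c5c

Key decimal bytes [19] = 13 is 1 byte ≤ B = 7; zero-pad to 7 bytes: K' = 13 00 00 00 00 00 00.
XOR each byte with 0x5c: 13⊕5c=4f, 00⊕5c=5c, 00⊕5c=5c, 00⊕5c=5c, 00⊕5c=5c, 00⊕5c=5c, 00⊕5c=5c.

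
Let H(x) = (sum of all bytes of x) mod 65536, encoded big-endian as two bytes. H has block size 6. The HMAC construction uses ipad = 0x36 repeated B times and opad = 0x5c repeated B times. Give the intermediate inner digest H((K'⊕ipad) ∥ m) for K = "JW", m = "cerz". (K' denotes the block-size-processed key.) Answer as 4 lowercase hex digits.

0369

Key "JW" = 4a 57 is 2 bytes ≤ B = 6; zero-pad to 6 bytes: K' = 4a 57 00 00 00 00.
K' ⊕ ipad = 7c 61 36 36 36 36.
Inner input = 7c 61 36 36 36 36 ∥ 63 65 72 7a.
Inner hash: sum = 124+97+54+54+54+54+99+101+114+122 = 873 → 03 69.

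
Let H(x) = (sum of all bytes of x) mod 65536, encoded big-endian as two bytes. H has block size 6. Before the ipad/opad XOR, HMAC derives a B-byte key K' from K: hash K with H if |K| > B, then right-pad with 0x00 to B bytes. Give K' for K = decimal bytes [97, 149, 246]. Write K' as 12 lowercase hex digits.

6195f6000000

Key decimal bytes [97, 149, 246] = 61 95 f6 is 3 bytes ≤ B = 6; zero-pad to 6 bytes: K' = 61 95 f6 00 00 00.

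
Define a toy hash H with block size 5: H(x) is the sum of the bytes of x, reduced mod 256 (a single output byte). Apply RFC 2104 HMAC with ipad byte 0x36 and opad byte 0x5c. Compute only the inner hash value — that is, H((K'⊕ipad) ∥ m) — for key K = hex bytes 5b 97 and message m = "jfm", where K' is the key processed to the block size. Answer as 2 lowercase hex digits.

Key hex bytes 5b 97 is 2 bytes ≤ B = 5; zero-pad to 5 bytes: K' = 5b 97 00 00 00.
K' ⊕ ipad = 6d a1 36 36 36.
Inner input = 6d a1 36 36 36 ∥ 6a 66 6d.
Inner hash: sum = 109+161+54+54+54+106+102+109 = 749; mod 256 = 237 → ed.

ed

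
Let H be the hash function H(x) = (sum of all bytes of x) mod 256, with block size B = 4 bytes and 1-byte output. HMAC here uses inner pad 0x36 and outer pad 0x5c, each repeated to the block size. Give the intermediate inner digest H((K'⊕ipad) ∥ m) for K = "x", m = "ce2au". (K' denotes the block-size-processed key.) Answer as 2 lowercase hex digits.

c0

Key "x" = 78 is 1 byte ≤ B = 4; zero-pad to 4 bytes: K' = 78 00 00 00.
K' ⊕ ipad = 4e 36 36 36.
Inner input = 4e 36 36 36 ∥ 63 65 32 61 75.
Inner hash: sum = 78+54+54+54+99+101+50+97+117 = 704; mod 256 = 192 → c0.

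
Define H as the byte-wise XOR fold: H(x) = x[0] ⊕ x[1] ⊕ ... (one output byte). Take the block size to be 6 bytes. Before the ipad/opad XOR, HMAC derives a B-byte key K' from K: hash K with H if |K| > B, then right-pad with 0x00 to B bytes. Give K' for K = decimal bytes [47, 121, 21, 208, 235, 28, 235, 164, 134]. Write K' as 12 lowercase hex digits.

ad0000000000

|K| = 9 > B = 6, so first hash the key.
H(K): XOR 2f⊕79⊕15⊕d0⊕eb⊕1c⊕eb⊕a4⊕86 = ad.
Zero-pad H(K) = ad to 6 bytes: K' = ad 00 00 00 00 00.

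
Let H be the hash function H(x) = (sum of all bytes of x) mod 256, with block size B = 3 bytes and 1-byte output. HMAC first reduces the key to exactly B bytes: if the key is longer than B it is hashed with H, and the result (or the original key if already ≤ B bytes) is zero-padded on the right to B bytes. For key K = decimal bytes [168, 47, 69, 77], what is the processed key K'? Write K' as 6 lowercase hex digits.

|K| = 4 > B = 3, so first hash the key.
H(K): sum = 168+47+69+77 = 361; mod 256 = 105 → 69.
Zero-pad H(K) = 69 to 3 bytes: K' = 69 00 00.

690000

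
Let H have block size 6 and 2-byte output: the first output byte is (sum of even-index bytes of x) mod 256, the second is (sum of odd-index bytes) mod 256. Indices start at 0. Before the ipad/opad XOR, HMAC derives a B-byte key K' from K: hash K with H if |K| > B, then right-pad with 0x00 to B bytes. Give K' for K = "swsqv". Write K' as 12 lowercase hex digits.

Key "swsqv" = 73 77 73 71 76 is 5 bytes ≤ B = 6; zero-pad to 6 bytes: K' = 73 77 73 71 76 00.

737773717600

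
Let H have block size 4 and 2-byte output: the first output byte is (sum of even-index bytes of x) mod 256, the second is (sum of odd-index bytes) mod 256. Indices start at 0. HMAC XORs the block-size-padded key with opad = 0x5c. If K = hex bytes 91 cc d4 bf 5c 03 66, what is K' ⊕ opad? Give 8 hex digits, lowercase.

7bd25c5c

Key hex bytes 91 cc d4 bf 5c 03 66 is 7 bytes > B = 4, so hash it first: H(key) = 27 8e, then zero-pad to 4 bytes: K' = 27 8e 00 00.
XOR each byte with 0x5c: 27⊕5c=7b, 8e⊕5c=d2, 00⊕5c=5c, 00⊕5c=5c.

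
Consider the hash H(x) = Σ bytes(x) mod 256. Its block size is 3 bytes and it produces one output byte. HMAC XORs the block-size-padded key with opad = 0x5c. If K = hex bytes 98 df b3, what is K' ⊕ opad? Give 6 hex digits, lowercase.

Key hex bytes 98 df b3 is exactly B = 3 bytes: K' = 98 df b3.
XOR each byte with 0x5c: 98⊕5c=c4, df⊕5c=83, b3⊕5c=ef.

c483ef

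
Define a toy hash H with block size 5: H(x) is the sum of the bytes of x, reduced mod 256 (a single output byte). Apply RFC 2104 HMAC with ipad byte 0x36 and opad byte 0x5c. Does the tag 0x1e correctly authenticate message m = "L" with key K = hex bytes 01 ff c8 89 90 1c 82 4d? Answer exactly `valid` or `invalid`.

valid

Key hex bytes 01 ff c8 89 90 1c 82 4d is 8 bytes > B = 5, so hash it first: H(key) = cc, then zero-pad to 5 bytes: K' = cc 00 00 00 00.
K' ⊕ ipad = fa 36 36 36 36; K' ⊕ opad = 90 5c 5c 5c 5c.
Inner hash: sum = 250+54+54+54+54+76 = 542; mod 256 = 30 → 1e.
Outer hash (recomputed tag): sum = 144+92+92+92+92+30 = 542; mod 256 = 30 → 1e.
Recomputed tag = 1e; claimed = 1e → match.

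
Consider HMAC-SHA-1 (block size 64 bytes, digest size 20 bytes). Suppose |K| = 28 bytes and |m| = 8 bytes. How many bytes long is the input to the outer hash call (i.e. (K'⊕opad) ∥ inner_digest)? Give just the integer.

Key is 28 ≤ 64 bytes, zero-padded: |K'| = 64.
Outer input = (K'⊕opad) ∥ H(inner) → 64 + 20 = 84 bytes.

84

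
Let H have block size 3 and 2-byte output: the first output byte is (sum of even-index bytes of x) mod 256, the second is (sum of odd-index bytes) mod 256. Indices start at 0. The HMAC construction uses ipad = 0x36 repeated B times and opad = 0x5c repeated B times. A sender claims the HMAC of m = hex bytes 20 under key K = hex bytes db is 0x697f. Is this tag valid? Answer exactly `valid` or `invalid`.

Key hex bytes db is 1 byte ≤ B = 3; zero-pad to 3 bytes: K' = db 00 00.
K' ⊕ ipad = ed 36 36; K' ⊕ opad = 87 5c 5c.
Inner hash: even-index sum = 291 mod 256 = 35; odd-index sum = 86 mod 256 = 86 → 23 56.
Outer hash (recomputed tag): even-index sum = 313 mod 256 = 57; odd-index sum = 127 mod 256 = 127 → 39 7f.
Recomputed tag = 397f; claimed = 697f → mismatch.

invalid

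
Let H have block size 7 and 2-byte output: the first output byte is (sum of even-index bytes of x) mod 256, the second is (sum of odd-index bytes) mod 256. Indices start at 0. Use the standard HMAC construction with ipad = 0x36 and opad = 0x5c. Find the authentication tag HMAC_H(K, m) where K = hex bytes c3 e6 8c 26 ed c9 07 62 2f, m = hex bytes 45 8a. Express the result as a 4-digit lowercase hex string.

Key hex bytes c3 e6 8c 26 ed c9 07 62 2f is 9 bytes > B = 7, so hash it first: H(key) = 72 37, then zero-pad to 7 bytes: K' = 72 37 00 00 00 00 00.
K' ⊕ ipad = 44 01 36 36 36 36 36.  K' ⊕ opad = 2e 6b 5c 5c 5c 5c 5c.
Inner input = (K'⊕ipad) ∥ m = 44 01 36 36 36 36 36 ∥ 45 8a.
Inner hash: even-index sum = 368 mod 256 = 112; odd-index sum = 178 mod 256 = 178 → 70 b2.
Outer input = (K'⊕opad) ∥ inner = 2e 6b 5c 5c 5c 5c 5c ∥ 70 b2.
Outer hash (tag): even-index sum = 500 mod 256 = 244; odd-index sum = 403 mod 256 = 147 → f4 93.

f493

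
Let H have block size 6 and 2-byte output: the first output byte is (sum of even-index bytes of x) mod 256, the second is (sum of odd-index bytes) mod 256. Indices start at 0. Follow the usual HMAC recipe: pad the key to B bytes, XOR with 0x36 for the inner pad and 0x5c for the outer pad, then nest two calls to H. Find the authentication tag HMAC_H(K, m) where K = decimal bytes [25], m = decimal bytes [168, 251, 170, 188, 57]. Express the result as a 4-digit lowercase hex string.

236d

Key decimal bytes [25] = 19 is 1 byte ≤ B = 6; zero-pad to 6 bytes: K' = 19 00 00 00 00 00.
K' ⊕ ipad = 2f 36 36 36 36 36.  K' ⊕ opad = 45 5c 5c 5c 5c 5c.
Inner input = (K'⊕ipad) ∥ m = 2f 36 36 36 36 36 ∥ a8 fb aa bc 39.
Inner hash: even-index sum = 550 mod 256 = 38; odd-index sum = 601 mod 256 = 89 → 26 59.
Outer input = (K'⊕opad) ∥ inner = 45 5c 5c 5c 5c 5c ∥ 26 59.
Outer hash (tag): even-index sum = 291 mod 256 = 35; odd-index sum = 365 mod 256 = 109 → 23 6d.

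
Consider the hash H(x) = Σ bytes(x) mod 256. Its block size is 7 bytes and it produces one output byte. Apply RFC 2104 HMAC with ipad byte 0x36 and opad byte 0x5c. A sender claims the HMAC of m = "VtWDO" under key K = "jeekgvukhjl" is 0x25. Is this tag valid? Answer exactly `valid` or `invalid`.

Key "jeekgvukhjl" = 6a 65 65 6b 67 76 75 6b 68 6a 6c is 11 bytes > B = 7, so hash it first: H(key) = 9a, then zero-pad to 7 bytes: K' = 9a 00 00 00 00 00 00.
K' ⊕ ipad = ac 36 36 36 36 36 36; K' ⊕ opad = c6 5c 5c 5c 5c 5c 5c.
Inner hash: sum = 172+54+54+54+54+54+54+86+116+87+68+79 = 932; mod 256 = 164 → a4.
Outer hash (recomputed tag): sum = 198+92+92+92+92+92+92+164 = 914; mod 256 = 146 → 92.
Recomputed tag = 92; claimed = 25 → mismatch.

invalid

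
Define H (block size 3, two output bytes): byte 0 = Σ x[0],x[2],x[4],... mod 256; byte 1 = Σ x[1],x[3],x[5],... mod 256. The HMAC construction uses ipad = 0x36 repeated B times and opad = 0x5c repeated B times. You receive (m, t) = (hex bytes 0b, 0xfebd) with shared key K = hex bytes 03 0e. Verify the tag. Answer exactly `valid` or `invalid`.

valid

Key hex bytes 03 0e is 2 bytes ≤ B = 3; zero-pad to 3 bytes: K' = 03 0e 00.
K' ⊕ ipad = 35 38 36; K' ⊕ opad = 5f 52 5c.
Inner hash: even-index sum = 107 mod 256 = 107; odd-index sum = 67 mod 256 = 67 → 6b 43.
Outer hash (recomputed tag): even-index sum = 254 mod 256 = 254; odd-index sum = 189 mod 256 = 189 → fe bd.
Recomputed tag = febd; claimed = febd → match.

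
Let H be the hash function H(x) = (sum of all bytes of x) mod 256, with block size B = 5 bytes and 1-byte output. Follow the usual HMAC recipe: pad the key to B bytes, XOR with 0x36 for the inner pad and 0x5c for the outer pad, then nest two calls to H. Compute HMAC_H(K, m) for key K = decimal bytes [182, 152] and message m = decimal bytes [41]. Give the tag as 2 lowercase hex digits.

Key decimal bytes [182, 152] = b6 98 is 2 bytes ≤ B = 5; zero-pad to 5 bytes: K' = b6 98 00 00 00.
K' ⊕ ipad = 80 ae 36 36 36.  K' ⊕ opad = ea c4 5c 5c 5c.
Inner input = (K'⊕ipad) ∥ m = 80 ae 36 36 36 ∥ 29.
Inner hash: sum = 128+174+54+54+54+41 = 505; mod 256 = 249 → f9.
Outer input = (K'⊕opad) ∥ inner = ea c4 5c 5c 5c ∥ f9.
Outer hash (tag): sum = 234+196+92+92+92+249 = 955; mod 256 = 187 → bb.

bb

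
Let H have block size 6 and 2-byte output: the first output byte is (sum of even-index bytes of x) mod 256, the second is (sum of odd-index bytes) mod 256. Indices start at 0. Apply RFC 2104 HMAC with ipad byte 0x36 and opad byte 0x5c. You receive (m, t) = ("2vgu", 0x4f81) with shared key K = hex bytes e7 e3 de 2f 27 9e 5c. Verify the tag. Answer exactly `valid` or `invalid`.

Key hex bytes e7 e3 de 2f 27 9e 5c is 7 bytes > B = 6, so hash it first: H(key) = 48 b0, then zero-pad to 6 bytes: K' = 48 b0 00 00 00 00.
K' ⊕ ipad = 7e 86 36 36 36 36; K' ⊕ opad = 14 ec 5c 5c 5c 5c.
Inner hash: even-index sum = 387 mod 256 = 131; odd-index sum = 477 mod 256 = 221 → 83 dd.
Outer hash (recomputed tag): even-index sum = 335 mod 256 = 79; odd-index sum = 641 mod 256 = 129 → 4f 81.
Recomputed tag = 4f81; claimed = 4f81 → match.

valid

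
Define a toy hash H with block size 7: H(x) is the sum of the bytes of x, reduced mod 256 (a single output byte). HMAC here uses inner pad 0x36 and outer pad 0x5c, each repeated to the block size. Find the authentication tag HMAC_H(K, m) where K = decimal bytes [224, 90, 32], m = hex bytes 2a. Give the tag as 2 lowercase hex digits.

Key decimal bytes [224, 90, 32] = e0 5a 20 is 3 bytes ≤ B = 7; zero-pad to 7 bytes: K' = e0 5a 20 00 00 00 00.
K' ⊕ ipad = d6 6c 16 36 36 36 36.  K' ⊕ opad = bc 06 7c 5c 5c 5c 5c.
Inner input = (K'⊕ipad) ∥ m = d6 6c 16 36 36 36 36 ∥ 2a.
Inner hash: sum = 214+108+22+54+54+54+54+42 = 602; mod 256 = 90 → 5a.
Outer input = (K'⊕opad) ∥ inner = bc 06 7c 5c 5c 5c 5c ∥ 5a.
Outer hash (tag): sum = 188+6+124+92+92+92+92+90 = 776; mod 256 = 8 → 08.

08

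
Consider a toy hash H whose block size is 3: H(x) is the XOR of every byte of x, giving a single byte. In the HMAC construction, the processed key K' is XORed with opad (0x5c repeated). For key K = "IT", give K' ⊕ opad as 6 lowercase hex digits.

Key "IT" = 49 54 is 2 bytes ≤ B = 3; zero-pad to 3 bytes: K' = 49 54 00.
XOR each byte with 0x5c: 49⊕5c=15, 54⊕5c=08, 00⊕5c=5c.

15085c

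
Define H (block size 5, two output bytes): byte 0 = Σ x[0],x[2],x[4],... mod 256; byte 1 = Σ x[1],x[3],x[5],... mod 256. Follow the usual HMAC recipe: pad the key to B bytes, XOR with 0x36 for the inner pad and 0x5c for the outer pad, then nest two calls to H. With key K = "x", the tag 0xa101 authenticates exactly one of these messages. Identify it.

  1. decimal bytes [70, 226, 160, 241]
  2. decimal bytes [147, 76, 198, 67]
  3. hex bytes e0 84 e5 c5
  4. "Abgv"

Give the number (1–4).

2

Key "x" = 78 is 1 byte ≤ B = 5; zero-pad to 5 bytes: K' = 78 00 00 00 00.
K' ⊕ ipad = 4e 36 36 36 36; K' ⊕ opad = 24 5c 5c 5c 5c.
m1: inner = H(4e 36 36 36 36 46 e2 a0 f1) = 8d 52; tag = H(24 5c 5c 5c 5c 8d 52) = 2e45
m2: inner = H(4e 36 36 36 36 93 4c c6 43) = 49 c5; tag = H(24 5c 5c 5c 5c 49 c5) = a101 ← matches
m3: inner = H(4e 36 36 36 36 e0 84 e5 c5) = 03 31; tag = H(24 5c 5c 5c 5c 03 31) = 0dbb
m4: inner = H(4e 36 36 36 36 41 62 67 76) = 92 14; tag = H(24 5c 5c 5c 5c 92 14) = f04a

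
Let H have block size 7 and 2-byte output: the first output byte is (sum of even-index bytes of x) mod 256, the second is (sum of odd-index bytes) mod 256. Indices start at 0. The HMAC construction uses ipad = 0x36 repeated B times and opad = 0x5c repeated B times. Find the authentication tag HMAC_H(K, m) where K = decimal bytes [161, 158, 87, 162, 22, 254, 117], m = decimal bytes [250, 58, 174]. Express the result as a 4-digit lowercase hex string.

Key decimal bytes [161, 158, 87, 162, 22, 254, 117] = a1 9e 57 a2 16 fe 75 is exactly B = 7 bytes: K' = a1 9e 57 a2 16 fe 75.
K' ⊕ ipad = 97 a8 61 94 20 c8 43.  K' ⊕ opad = fd c2 0b fe 4a a2 29.
Inner input = (K'⊕ipad) ∥ m = 97 a8 61 94 20 c8 43 ∥ fa 3a ae.
Inner hash: even-index sum = 405 mod 256 = 149; odd-index sum = 940 mod 256 = 172 → 95 ac.
Outer input = (K'⊕opad) ∥ inner = fd c2 0b fe 4a a2 29 ∥ 95 ac.
Outer hash (tag): even-index sum = 551 mod 256 = 39; odd-index sum = 759 mod 256 = 247 → 27 f7.

27f7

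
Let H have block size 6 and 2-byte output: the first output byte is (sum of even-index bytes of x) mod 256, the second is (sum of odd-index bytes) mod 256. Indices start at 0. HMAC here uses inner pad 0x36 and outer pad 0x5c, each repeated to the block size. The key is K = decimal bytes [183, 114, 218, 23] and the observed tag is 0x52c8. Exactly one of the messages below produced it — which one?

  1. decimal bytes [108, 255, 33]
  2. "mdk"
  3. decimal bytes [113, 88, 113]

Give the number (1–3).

3

Key decimal bytes [183, 114, 218, 23] = b7 72 da 17 is 4 bytes ≤ B = 6; zero-pad to 6 bytes: K' = b7 72 da 17 00 00.
K' ⊕ ipad = 81 44 ec 21 36 36; K' ⊕ opad = eb 2e 86 4b 5c 5c.
m1: inner = H(81 44 ec 21 36 36 6c ff 21) = 30 9a; tag = H(eb 2e 86 4b 5c 5c 30 9a) = fd6f
m2: inner = H(81 44 ec 21 36 36 6d 64 6b) = 7b ff; tag = H(eb 2e 86 4b 5c 5c 7b ff) = 48d4
m3: inner = H(81 44 ec 21 36 36 71 58 71) = 85 f3; tag = H(eb 2e 86 4b 5c 5c 85 f3) = 52c8 ← matches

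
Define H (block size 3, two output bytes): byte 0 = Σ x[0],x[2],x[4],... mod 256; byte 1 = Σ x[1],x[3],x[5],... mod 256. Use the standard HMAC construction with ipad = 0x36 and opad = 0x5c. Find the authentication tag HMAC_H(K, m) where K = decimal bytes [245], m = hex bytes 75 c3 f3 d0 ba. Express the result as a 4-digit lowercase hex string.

Key decimal bytes [245] = f5 is 1 byte ≤ B = 3; zero-pad to 3 bytes: K' = f5 00 00.
K' ⊕ ipad = c3 36 36.  K' ⊕ opad = a9 5c 5c.
Inner input = (K'⊕ipad) ∥ m = c3 36 36 ∥ 75 c3 f3 d0 ba.
Inner hash: even-index sum = 652 mod 256 = 140; odd-index sum = 600 mod 256 = 88 → 8c 58.
Outer input = (K'⊕opad) ∥ inner = a9 5c 5c ∥ 8c 58.
Outer hash (tag): even-index sum = 349 mod 256 = 93; odd-index sum = 232 mod 256 = 232 → 5d e8.

5de8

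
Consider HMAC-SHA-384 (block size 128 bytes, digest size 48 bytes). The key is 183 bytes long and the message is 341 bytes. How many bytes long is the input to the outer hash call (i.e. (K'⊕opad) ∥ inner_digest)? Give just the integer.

Key is 183 > 128 bytes, so it is hashed to 48 bytes then zero-padded to 128: |K'| = 128.
Outer input = (K'⊕opad) ∥ H(inner) → 128 + 48 = 176 bytes.

176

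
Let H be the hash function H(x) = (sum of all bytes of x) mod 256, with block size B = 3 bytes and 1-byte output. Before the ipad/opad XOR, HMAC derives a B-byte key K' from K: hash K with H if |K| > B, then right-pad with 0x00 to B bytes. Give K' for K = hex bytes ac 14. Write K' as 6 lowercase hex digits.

ac1400

Key hex bytes ac 14 is 2 bytes ≤ B = 3; zero-pad to 3 bytes: K' = ac 14 00.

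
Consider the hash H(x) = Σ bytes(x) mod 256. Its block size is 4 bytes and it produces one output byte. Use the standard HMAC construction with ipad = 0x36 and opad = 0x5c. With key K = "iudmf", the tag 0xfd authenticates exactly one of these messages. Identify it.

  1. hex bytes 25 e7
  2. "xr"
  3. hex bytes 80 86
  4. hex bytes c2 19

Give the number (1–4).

Key "iudmf" = 69 75 64 6d 66 is 5 bytes > B = 4, so hash it first: H(key) = 15, then zero-pad to 4 bytes: K' = 15 00 00 00.
K' ⊕ ipad = 23 36 36 36; K' ⊕ opad = 49 5c 5c 5c.
m1: inner = H(23 36 36 36 25 e7) = d1; tag = H(49 5c 5c 5c d1) = 2e
m2: inner = H(23 36 36 36 78 72) = af; tag = H(49 5c 5c 5c af) = 0c
m3: inner = H(23 36 36 36 80 86) = cb; tag = H(49 5c 5c 5c cb) = 28
m4: inner = H(23 36 36 36 c2 19) = a0; tag = H(49 5c 5c 5c a0) = fd ← matches

4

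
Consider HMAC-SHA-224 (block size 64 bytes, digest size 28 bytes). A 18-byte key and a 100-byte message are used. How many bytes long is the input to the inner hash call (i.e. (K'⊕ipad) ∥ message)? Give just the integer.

164

Key is 18 ≤ 64 bytes, zero-padded: |K'| = 64.
Inner input = (K'⊕ipad) ∥ m → 64 + 100 = 164 bytes.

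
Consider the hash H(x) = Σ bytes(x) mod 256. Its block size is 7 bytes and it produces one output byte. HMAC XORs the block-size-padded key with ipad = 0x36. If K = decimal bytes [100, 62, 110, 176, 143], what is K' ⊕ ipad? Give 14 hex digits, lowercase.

52085886b93636

Key decimal bytes [100, 62, 110, 176, 143] = 64 3e 6e b0 8f is 5 bytes ≤ B = 7; zero-pad to 7 bytes: K' = 64 3e 6e b0 8f 00 00.
XOR each byte with 0x36: 64⊕36=52, 3e⊕36=08, 6e⊕36=58, b0⊕36=86, 8f⊕36=b9, 00⊕36=36, 00⊕36=36.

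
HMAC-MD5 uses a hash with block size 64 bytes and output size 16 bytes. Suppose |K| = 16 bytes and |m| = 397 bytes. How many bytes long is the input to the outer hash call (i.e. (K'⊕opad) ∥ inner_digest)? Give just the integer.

Key is 16 ≤ 64 bytes, zero-padded: |K'| = 64.
Outer input = (K'⊕opad) ∥ H(inner) → 64 + 16 = 80 bytes.

80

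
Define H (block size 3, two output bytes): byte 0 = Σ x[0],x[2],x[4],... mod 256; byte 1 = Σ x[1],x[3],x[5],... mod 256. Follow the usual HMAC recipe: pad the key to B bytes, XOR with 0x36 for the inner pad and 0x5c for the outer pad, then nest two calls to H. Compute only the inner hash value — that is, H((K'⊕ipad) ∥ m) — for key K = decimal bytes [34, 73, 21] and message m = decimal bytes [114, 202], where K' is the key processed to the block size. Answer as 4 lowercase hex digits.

Key decimal bytes [34, 73, 21] = 22 49 15 is exactly B = 3 bytes: K' = 22 49 15.
K' ⊕ ipad = 14 7f 23.
Inner input = 14 7f 23 ∥ 72 ca.
Inner hash: even-index sum = 257 mod 256 = 1; odd-index sum = 241 mod 256 = 241 → 01 f1.

01f1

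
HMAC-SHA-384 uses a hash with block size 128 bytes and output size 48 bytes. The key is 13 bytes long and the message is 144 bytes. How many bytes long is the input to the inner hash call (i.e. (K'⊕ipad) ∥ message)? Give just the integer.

272

Key is 13 ≤ 128 bytes, zero-padded: |K'| = 128.
Inner input = (K'⊕ipad) ∥ m → 128 + 144 = 272 bytes.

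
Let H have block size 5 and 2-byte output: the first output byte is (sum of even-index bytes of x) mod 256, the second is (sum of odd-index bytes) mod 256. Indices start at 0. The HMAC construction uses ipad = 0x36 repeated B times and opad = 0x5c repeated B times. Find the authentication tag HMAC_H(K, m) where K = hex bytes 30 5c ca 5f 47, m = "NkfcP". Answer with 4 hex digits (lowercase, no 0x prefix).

Key hex bytes 30 5c ca 5f 47 is exactly B = 5 bytes: K' = 30 5c ca 5f 47.
K' ⊕ ipad = 06 6a fc 69 71.  K' ⊕ opad = 6c 00 96 03 1b.
Inner input = (K'⊕ipad) ∥ m = 06 6a fc 69 71 ∥ 4e 6b 66 63 50.
Inner hash: even-index sum = 577 mod 256 = 65; odd-index sum = 471 mod 256 = 215 → 41 d7.
Outer input = (K'⊕opad) ∥ inner = 6c 00 96 03 1b ∥ 41 d7.
Outer hash (tag): even-index sum = 500 mod 256 = 244; odd-index sum = 68 mod 256 = 68 → f4 44.

f444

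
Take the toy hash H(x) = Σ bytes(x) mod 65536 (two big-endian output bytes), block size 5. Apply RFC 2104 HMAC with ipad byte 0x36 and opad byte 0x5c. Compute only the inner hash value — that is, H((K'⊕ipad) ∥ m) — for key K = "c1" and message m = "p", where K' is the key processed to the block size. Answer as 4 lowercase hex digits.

016e

Key "c1" = 63 31 is 2 bytes ≤ B = 5; zero-pad to 5 bytes: K' = 63 31 00 00 00.
K' ⊕ ipad = 55 07 36 36 36.
Inner input = 55 07 36 36 36 ∥ 70.
Inner hash: sum = 85+7+54+54+54+112 = 366 → 01 6e.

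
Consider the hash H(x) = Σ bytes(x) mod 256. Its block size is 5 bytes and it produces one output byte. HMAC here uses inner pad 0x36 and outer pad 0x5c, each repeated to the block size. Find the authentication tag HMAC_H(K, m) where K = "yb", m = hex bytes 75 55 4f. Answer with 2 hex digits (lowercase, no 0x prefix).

Key "yb" = 79 62 is 2 bytes ≤ B = 5; zero-pad to 5 bytes: K' = 79 62 00 00 00.
K' ⊕ ipad = 4f 54 36 36 36.  K' ⊕ opad = 25 3e 5c 5c 5c.
Inner input = (K'⊕ipad) ∥ m = 4f 54 36 36 36 ∥ 75 55 4f.
Inner hash: sum = 79+84+54+54+54+117+85+79 = 606; mod 256 = 94 → 5e.
Outer input = (K'⊕opad) ∥ inner = 25 3e 5c 5c 5c ∥ 5e.
Outer hash (tag): sum = 37+62+92+92+92+94 = 469; mod 256 = 213 → d5.

d5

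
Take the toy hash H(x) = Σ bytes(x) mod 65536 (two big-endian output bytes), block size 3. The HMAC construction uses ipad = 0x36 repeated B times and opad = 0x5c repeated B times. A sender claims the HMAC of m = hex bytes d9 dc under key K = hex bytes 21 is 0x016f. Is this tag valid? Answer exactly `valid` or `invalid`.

valid

Key hex bytes 21 is 1 byte ≤ B = 3; zero-pad to 3 bytes: K' = 21 00 00.
K' ⊕ ipad = 17 36 36; K' ⊕ opad = 7d 5c 5c.
Inner hash: sum = 23+54+54+217+220 = 568 → 02 38.
Outer hash (recomputed tag): sum = 125+92+92+2+56 = 367 → 01 6f.
Recomputed tag = 016f; claimed = 016f → match.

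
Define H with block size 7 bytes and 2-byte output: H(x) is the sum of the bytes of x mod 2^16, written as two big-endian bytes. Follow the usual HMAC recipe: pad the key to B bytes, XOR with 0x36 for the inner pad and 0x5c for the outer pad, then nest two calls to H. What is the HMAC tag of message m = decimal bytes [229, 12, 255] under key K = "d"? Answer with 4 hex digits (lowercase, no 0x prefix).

Key "d" = 64 is 1 byte ≤ B = 7; zero-pad to 7 bytes: K' = 64 00 00 00 00 00 00.
K' ⊕ ipad = 52 36 36 36 36 36 36.  K' ⊕ opad = 38 5c 5c 5c 5c 5c 5c.
Inner input = (K'⊕ipad) ∥ m = 52 36 36 36 36 36 36 ∥ e5 0c ff.
Inner hash: sum = 82+54+54+54+54+54+54+229+12+255 = 902 → 03 86.
Outer input = (K'⊕opad) ∥ inner = 38 5c 5c 5c 5c 5c 5c ∥ 03 86.
Outer hash (tag): sum = 56+92+92+92+92+92+92+3+134 = 745 → 02 e9.

02e9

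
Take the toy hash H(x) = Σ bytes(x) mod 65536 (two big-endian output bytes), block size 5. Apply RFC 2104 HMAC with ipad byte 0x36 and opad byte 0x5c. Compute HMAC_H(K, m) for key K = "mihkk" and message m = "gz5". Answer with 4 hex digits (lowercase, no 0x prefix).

Key "mihkk" = 6d 69 68 6b 6b is exactly B = 5 bytes: K' = 6d 69 68 6b 6b.
K' ⊕ ipad = 5b 5f 5e 5d 5d.  K' ⊕ opad = 31 35 34 37 37.
Inner input = (K'⊕ipad) ∥ m = 5b 5f 5e 5d 5d ∥ 67 7a 35.
Inner hash: sum = 91+95+94+93+93+103+122+53 = 744 → 02 e8.
Outer input = (K'⊕opad) ∥ inner = 31 35 34 37 37 ∥ 02 e8.
Outer hash (tag): sum = 49+53+52+55+55+2+232 = 498 → 01 f2.

01f2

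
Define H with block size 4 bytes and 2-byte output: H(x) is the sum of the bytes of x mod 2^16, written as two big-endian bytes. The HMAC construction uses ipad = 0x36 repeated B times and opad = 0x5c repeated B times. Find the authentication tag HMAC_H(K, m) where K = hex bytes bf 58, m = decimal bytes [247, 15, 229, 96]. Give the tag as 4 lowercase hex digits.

0250

Key hex bytes bf 58 is 2 bytes ≤ B = 4; zero-pad to 4 bytes: K' = bf 58 00 00.
K' ⊕ ipad = 89 6e 36 36.  K' ⊕ opad = e3 04 5c 5c.
Inner input = (K'⊕ipad) ∥ m = 89 6e 36 36 ∥ f7 0f e5 60.
Inner hash: sum = 137+110+54+54+247+15+229+96 = 942 → 03 ae.
Outer input = (K'⊕opad) ∥ inner = e3 04 5c 5c ∥ 03 ae.
Outer hash (tag): sum = 227+4+92+92+3+174 = 592 → 02 50.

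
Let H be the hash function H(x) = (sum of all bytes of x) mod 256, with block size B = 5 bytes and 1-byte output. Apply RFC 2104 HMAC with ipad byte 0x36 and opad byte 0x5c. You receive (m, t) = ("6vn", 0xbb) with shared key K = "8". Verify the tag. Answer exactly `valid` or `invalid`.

Key "8" = 38 is 1 byte ≤ B = 5; zero-pad to 5 bytes: K' = 38 00 00 00 00.
K' ⊕ ipad = 0e 36 36 36 36; K' ⊕ opad = 64 5c 5c 5c 5c.
Inner hash: sum = 14+54+54+54+54+54+118+110 = 512; mod 256 = 0 → 00.
Outer hash (recomputed tag): sum = 100+92+92+92+92+0 = 468; mod 256 = 212 → d4.
Recomputed tag = d4; claimed = bb → mismatch.

invalid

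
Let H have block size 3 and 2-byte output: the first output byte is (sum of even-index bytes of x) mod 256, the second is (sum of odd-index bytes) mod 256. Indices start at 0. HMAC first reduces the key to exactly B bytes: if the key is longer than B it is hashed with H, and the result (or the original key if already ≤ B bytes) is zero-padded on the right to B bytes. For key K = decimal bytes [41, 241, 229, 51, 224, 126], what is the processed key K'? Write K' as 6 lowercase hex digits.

|K| = 6 > B = 3, so first hash the key.
H(K): even-index sum = 494 mod 256 = 238; odd-index sum = 418 mod 256 = 162 → ee a2.
Zero-pad H(K) = ee a2 to 3 bytes: K' = ee a2 00.

eea200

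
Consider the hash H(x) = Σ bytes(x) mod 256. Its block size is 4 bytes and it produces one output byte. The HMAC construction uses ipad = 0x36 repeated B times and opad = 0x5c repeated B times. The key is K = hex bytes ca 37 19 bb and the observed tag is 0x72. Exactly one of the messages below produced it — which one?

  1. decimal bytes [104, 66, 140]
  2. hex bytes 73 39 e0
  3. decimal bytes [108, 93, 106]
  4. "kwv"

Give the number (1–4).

Key hex bytes ca 37 19 bb is exactly B = 4 bytes: K' = ca 37 19 bb.
K' ⊕ ipad = fc 01 2f 8d; K' ⊕ opad = 96 6b 45 e7.
m1: inner = H(fc 01 2f 8d 68 42 8c) = ef; tag = H(96 6b 45 e7 ef) = 1c
m2: inner = H(fc 01 2f 8d 73 39 e0) = 45; tag = H(96 6b 45 e7 45) = 72 ← matches
m3: inner = H(fc 01 2f 8d 6c 5d 6a) = ec; tag = H(96 6b 45 e7 ec) = 19
m4: inner = H(fc 01 2f 8d 6b 77 76) = 11; tag = H(96 6b 45 e7 11) = 3e

2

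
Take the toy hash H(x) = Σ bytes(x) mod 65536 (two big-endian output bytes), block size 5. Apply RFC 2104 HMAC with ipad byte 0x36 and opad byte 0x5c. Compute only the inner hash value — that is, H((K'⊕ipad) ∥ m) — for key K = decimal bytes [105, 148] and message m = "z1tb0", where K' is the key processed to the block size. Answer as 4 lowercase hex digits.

Key decimal bytes [105, 148] = 69 94 is 2 bytes ≤ B = 5; zero-pad to 5 bytes: K' = 69 94 00 00 00.
K' ⊕ ipad = 5f a2 36 36 36.
Inner input = 5f a2 36 36 36 ∥ 7a 31 74 62 30.
Inner hash: sum = 95+162+54+54+54+122+49+116+98+48 = 852 → 03 54.

0354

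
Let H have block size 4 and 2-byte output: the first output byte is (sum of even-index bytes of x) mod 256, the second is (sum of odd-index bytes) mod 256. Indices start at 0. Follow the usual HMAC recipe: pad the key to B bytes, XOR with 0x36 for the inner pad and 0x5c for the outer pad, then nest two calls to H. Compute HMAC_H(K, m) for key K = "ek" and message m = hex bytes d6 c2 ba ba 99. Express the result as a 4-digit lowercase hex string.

Key "ek" = 65 6b is 2 bytes ≤ B = 4; zero-pad to 4 bytes: K' = 65 6b 00 00.
K' ⊕ ipad = 53 5d 36 36.  K' ⊕ opad = 39 37 5c 5c.
Inner input = (K'⊕ipad) ∥ m = 53 5d 36 36 ∥ d6 c2 ba ba 99.
Inner hash: even-index sum = 690 mod 256 = 178; odd-index sum = 527 mod 256 = 15 → b2 0f.
Outer input = (K'⊕opad) ∥ inner = 39 37 5c 5c ∥ b2 0f.
Outer hash (tag): even-index sum = 327 mod 256 = 71; odd-index sum = 162 mod 256 = 162 → 47 a2.

47a2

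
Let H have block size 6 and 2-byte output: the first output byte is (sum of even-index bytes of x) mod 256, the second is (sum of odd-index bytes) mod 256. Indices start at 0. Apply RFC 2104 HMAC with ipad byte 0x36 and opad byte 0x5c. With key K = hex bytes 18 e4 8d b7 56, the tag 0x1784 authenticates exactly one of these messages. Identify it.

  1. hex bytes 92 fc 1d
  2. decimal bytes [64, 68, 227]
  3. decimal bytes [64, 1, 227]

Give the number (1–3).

Key hex bytes 18 e4 8d b7 56 is 5 bytes ≤ B = 6; zero-pad to 6 bytes: K' = 18 e4 8d b7 56 00.
K' ⊕ ipad = 2e d2 bb 81 60 36; K' ⊕ opad = 44 b8 d1 eb 0a 5c.
m1: inner = H(2e d2 bb 81 60 36 92 fc 1d) = f8 85; tag = H(44 b8 d1 eb 0a 5c f8 85) = 1784 ← matches
m2: inner = H(2e d2 bb 81 60 36 40 44 e3) = 6c cd; tag = H(44 b8 d1 eb 0a 5c 6c cd) = 8bcc
m3: inner = H(2e d2 bb 81 60 36 40 01 e3) = 6c 8a; tag = H(44 b8 d1 eb 0a 5c 6c 8a) = 8b89

1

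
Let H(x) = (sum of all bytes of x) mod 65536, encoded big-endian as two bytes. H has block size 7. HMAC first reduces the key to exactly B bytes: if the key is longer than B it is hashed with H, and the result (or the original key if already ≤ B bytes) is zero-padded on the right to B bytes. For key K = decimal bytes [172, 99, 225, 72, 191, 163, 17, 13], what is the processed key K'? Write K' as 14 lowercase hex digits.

|K| = 8 > B = 7, so first hash the key.
H(K): sum = 172+99+225+72+191+163+17+13 = 952 → 03 b8.
Zero-pad H(K) = 03 b8 to 7 bytes: K' = 03 b8 00 00 00 00 00.

03b80000000000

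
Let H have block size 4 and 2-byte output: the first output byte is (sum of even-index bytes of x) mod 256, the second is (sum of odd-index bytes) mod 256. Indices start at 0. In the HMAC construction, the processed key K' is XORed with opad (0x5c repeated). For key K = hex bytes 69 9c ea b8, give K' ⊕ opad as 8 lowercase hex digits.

35c0b6e4

Key hex bytes 69 9c ea b8 is exactly B = 4 bytes: K' = 69 9c ea b8.
XOR each byte with 0x5c: 69⊕5c=35, 9c⊕5c=c0, ea⊕5c=b6, b8⊕5c=e4.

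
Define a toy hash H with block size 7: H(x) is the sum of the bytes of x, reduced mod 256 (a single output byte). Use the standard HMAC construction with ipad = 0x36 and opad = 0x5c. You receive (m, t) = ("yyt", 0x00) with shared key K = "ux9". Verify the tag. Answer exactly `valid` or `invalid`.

Key "ux9" = 75 78 39 is 3 bytes ≤ B = 7; zero-pad to 7 bytes: K' = 75 78 39 00 00 00 00.
K' ⊕ ipad = 43 4e 0f 36 36 36 36; K' ⊕ opad = 29 24 65 5c 5c 5c 5c.
Inner hash: sum = 67+78+15+54+54+54+54+121+121+116 = 734; mod 256 = 222 → de.
Outer hash (recomputed tag): sum = 41+36+101+92+92+92+92+222 = 768; mod 256 = 0 → 00.
Recomputed tag = 00; claimed = 00 → match.

valid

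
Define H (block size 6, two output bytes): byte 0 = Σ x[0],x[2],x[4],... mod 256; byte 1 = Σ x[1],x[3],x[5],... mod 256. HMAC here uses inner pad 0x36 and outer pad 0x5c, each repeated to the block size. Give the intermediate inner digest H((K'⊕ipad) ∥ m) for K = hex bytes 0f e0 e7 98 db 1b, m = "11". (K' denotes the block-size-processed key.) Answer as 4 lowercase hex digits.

28e2

Key hex bytes 0f e0 e7 98 db 1b is exactly B = 6 bytes: K' = 0f e0 e7 98 db 1b.
K' ⊕ ipad = 39 d6 d1 ae ed 2d.
Inner input = 39 d6 d1 ae ed 2d ∥ 31 31.
Inner hash: even-index sum = 552 mod 256 = 40; odd-index sum = 482 mod 256 = 226 → 28 e2.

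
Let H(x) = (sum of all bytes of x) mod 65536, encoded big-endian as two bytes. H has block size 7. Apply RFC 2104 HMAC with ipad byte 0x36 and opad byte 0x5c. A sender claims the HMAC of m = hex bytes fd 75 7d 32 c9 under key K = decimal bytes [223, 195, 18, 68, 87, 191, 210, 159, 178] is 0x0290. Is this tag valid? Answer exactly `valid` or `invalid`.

Key decimal bytes [223, 195, 18, 68, 87, 191, 210, 159, 178] = df c3 12 44 57 bf d2 9f b2 is 9 bytes > B = 7, so hash it first: H(key) = 05 31, then zero-pad to 7 bytes: K' = 05 31 00 00 00 00 00.
K' ⊕ ipad = 33 07 36 36 36 36 36; K' ⊕ opad = 59 6d 5c 5c 5c 5c 5c.
Inner hash: sum = 51+7+54+54+54+54+54+253+117+125+50+201 = 1074 → 04 32.
Outer hash (recomputed tag): sum = 89+109+92+92+92+92+92+4+50 = 712 → 02 c8.
Recomputed tag = 02c8; claimed = 0290 → mismatch.

invalid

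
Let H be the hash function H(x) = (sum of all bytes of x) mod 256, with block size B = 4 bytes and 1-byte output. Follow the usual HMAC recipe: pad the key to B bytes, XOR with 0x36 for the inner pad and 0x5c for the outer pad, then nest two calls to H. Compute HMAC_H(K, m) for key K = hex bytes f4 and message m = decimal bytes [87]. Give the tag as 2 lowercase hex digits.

77

Key hex bytes f4 is 1 byte ≤ B = 4; zero-pad to 4 bytes: K' = f4 00 00 00.
K' ⊕ ipad = c2 36 36 36.  K' ⊕ opad = a8 5c 5c 5c.
Inner input = (K'⊕ipad) ∥ m = c2 36 36 36 ∥ 57.
Inner hash: sum = 194+54+54+54+87 = 443; mod 256 = 187 → bb.
Outer input = (K'⊕opad) ∥ inner = a8 5c 5c 5c ∥ bb.
Outer hash (tag): sum = 168+92+92+92+187 = 631; mod 256 = 119 → 77.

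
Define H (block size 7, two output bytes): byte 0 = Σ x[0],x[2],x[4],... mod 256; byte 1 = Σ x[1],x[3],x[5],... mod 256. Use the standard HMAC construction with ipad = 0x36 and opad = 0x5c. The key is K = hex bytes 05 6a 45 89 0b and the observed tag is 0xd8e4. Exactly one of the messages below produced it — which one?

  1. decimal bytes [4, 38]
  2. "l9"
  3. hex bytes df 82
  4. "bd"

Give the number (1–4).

Key hex bytes 05 6a 45 89 0b is 5 bytes ≤ B = 7; zero-pad to 7 bytes: K' = 05 6a 45 89 0b 00 00.
K' ⊕ ipad = 33 5c 73 bf 3d 36 36; K' ⊕ opad = 59 36 19 d5 57 5c 5c.
m1: inner = H(33 5c 73 bf 3d 36 36 04 26) = 3f 55; tag = H(59 36 19 d5 57 5c 5c 3f 55) = 7aa6
m2: inner = H(33 5c 73 bf 3d 36 36 6c 39) = 52 bd; tag = H(59 36 19 d5 57 5c 5c 52 bd) = e2b9
m3: inner = H(33 5c 73 bf 3d 36 36 df 82) = 9b 30; tag = H(59 36 19 d5 57 5c 5c 9b 30) = 5502
m4: inner = H(33 5c 73 bf 3d 36 36 62 64) = 7d b3; tag = H(59 36 19 d5 57 5c 5c 7d b3) = d8e4 ← matches

4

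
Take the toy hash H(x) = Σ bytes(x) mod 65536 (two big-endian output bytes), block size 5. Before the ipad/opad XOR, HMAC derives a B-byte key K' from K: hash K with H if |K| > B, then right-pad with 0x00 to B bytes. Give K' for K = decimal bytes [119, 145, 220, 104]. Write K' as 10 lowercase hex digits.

Key decimal bytes [119, 145, 220, 104] = 77 91 dc 68 is 4 bytes ≤ B = 5; zero-pad to 5 bytes: K' = 77 91 dc 68 00.

7791dc6800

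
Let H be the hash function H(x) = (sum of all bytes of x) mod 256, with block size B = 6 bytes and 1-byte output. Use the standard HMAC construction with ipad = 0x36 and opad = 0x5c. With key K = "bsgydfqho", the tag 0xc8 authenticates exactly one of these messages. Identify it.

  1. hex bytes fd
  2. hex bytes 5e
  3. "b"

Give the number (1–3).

3

Key "bsgydfqho" = 62 73 67 79 64 66 71 68 6f is 9 bytes > B = 6, so hash it first: H(key) = c7, then zero-pad to 6 bytes: K' = c7 00 00 00 00 00.
K' ⊕ ipad = f1 36 36 36 36 36; K' ⊕ opad = 9b 5c 5c 5c 5c 5c.
m1: inner = H(f1 36 36 36 36 36 fd) = fc; tag = H(9b 5c 5c 5c 5c 5c fc) = 63
m2: inner = H(f1 36 36 36 36 36 5e) = 5d; tag = H(9b 5c 5c 5c 5c 5c 5d) = c4
m3: inner = H(f1 36 36 36 36 36 62) = 61; tag = H(9b 5c 5c 5c 5c 5c 61) = c8 ← matches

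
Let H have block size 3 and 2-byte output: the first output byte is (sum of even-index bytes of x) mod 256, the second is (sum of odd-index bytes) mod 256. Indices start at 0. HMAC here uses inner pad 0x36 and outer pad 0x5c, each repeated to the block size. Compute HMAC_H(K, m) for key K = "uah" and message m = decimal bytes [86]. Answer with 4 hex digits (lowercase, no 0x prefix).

Key "uah" = 75 61 68 is exactly B = 3 bytes: K' = 75 61 68.
K' ⊕ ipad = 43 57 5e.  K' ⊕ opad = 29 3d 34.
Inner input = (K'⊕ipad) ∥ m = 43 57 5e ∥ 56.
Inner hash: even-index sum = 161 mod 256 = 161; odd-index sum = 173 mod 256 = 173 → a1 ad.
Outer input = (K'⊕opad) ∥ inner = 29 3d 34 ∥ a1 ad.
Outer hash (tag): even-index sum = 266 mod 256 = 10; odd-index sum = 222 mod 256 = 222 → 0a de.

0ade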